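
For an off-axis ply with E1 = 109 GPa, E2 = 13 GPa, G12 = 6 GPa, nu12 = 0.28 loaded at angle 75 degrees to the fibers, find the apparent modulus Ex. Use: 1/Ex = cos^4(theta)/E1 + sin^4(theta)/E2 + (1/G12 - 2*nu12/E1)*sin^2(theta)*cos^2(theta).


cos^4(75) = 0.004487, sin^4(75) = 0.870513, sin^2(75)*cos^2(75) = 0.0625
1/G12 - 2*nu12/E1 = 1/6 - 2*0.28/109 = 0.161529 GPa^-1
1/Ex = 0.004487/109 + 0.870513/13 + 0.161529*0.0625 = 0.0770992 GPa^-1
Ex = 12.97 GPa

12.97 GPa


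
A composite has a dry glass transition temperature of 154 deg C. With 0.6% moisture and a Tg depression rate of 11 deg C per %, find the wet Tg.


Tg_wet = Tg_dry - k*moisture = 154 - 11*0.6 = 147.4 deg C

147.4 deg C


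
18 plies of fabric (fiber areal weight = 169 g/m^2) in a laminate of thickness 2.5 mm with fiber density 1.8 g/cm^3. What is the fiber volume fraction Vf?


Vf = n * FAW / (rho_f * h * 1000) = 18 * 169 / (1.8 * 2.5 * 1000) = 0.676

0.676


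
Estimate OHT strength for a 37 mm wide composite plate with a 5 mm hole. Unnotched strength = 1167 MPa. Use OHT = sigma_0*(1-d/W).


OHT = sigma_0*(1-d/W) = 1167*(1-5/37) = 1009.3 MPa

1009.3 MPa


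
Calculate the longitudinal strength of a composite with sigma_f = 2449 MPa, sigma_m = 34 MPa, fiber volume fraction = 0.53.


sigma_1 = sigma_f*Vf + sigma_m*(1-Vf) = 2449*0.53 + 34*0.47 = 1314.0 MPa

1314.0 MPa


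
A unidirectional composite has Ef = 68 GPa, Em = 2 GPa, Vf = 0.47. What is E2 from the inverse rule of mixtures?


1/E2 = Vf/Ef + (1-Vf)/Em = 0.47/68 + 0.53/2
E2 = 3.68 GPa

3.68 GPa


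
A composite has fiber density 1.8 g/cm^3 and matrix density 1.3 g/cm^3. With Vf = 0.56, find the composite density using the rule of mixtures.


rho_c = rho_f*Vf + rho_m*(1-Vf) = 1.8*0.56 + 1.3*0.44 = 1.58 g/cm^3

1.58 g/cm^3


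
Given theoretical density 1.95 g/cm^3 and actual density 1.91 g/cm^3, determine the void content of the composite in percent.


Void% = (rho_theo - rho_actual)/rho_theo * 100 = (1.95 - 1.91)/1.95 * 100 = 2.05%

2.05%


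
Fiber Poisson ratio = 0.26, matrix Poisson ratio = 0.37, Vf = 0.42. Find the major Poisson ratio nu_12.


nu_12 = nu_f*Vf + nu_m*(1-Vf) = 0.26*0.42 + 0.37*0.58 = 0.3238

0.3238


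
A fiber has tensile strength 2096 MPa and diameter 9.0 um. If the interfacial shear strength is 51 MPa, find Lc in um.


Lc = sigma_f * d / (2 * tau_i) = 2096 * 9.0 / (2 * 51) = 184.9 um

184.9 um


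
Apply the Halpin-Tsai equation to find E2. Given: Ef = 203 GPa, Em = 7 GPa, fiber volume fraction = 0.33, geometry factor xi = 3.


eta = (Ef/Em - 1)/(Ef/Em + xi) = (29.0 - 1)/(29.0 + 3) = 0.875
E2 = Em*(1+xi*eta*Vf)/(1-eta*Vf) = 18.37 GPa

18.37 GPa


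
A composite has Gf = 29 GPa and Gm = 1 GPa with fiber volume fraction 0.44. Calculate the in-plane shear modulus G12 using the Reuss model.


1/G12 = Vf/Gf + (1-Vf)/Gm = 0.44/29 + 0.56/1
G12 = 1.74 GPa

1.74 GPa


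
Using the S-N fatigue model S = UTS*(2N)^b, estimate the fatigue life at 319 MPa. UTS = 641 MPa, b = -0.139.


N = 0.5 * (S/UTS)^(1/b) = 0.5 * (319/641)^(1/-0.139) = 75.7374 cycles

75.7374 cycles


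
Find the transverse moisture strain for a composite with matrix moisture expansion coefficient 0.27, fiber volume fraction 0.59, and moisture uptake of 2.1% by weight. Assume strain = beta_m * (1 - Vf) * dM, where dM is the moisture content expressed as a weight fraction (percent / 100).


dM = 2.1/100 = 0.021
strain = beta_m * (1-Vf) * dM = 0.27 * 0.41 * 0.021 = 0.0023247

0.0023247


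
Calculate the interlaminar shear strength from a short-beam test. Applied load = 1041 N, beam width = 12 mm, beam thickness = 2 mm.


ILSS = 3F/(4bh) = 3*1041/(4*12*2) = 32.53 MPa

32.53 MPa


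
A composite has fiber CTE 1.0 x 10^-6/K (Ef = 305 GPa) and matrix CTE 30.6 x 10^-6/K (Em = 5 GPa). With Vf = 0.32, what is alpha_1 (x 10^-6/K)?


E1 = Ef*Vf + Em*(1-Vf) = 101.0
alpha_1 = (alpha_f*Ef*Vf + alpha_m*Em*(1-Vf))/E1 = 2.0 x 10^-6/K

2.0 x 10^-6/K


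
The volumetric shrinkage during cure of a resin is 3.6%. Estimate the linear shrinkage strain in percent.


Linear shrinkage ≈ vol_shrink/3 = 3.6/3 = 1.2%

1.2%


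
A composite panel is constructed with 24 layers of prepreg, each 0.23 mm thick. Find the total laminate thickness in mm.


h = n * t_ply = 24 * 0.23 = 5.52 mm

5.52 mm


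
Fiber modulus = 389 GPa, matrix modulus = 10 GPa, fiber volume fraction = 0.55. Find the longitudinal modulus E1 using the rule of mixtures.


E1 = Ef*Vf + Em*(1-Vf) = 389*0.55 + 10*0.45 = 218.45 GPa

218.45 GPa


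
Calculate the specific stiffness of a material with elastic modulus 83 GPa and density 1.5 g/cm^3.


Specific stiffness = E/rho = 83/1.5 = 55.3 GPa/(g/cm^3)

55.3 GPa/(g/cm^3)


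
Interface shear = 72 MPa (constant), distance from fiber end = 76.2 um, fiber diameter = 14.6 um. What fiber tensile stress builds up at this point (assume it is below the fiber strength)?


Force balance: sigma_f * (pi*d^2/4) = tau * (pi*d) * x  ->  sigma_f = 4 * tau * x / d
sigma_f = 4 * 72 * 76.2 / 14.6 = 1503.1 MPa

1503.1 MPa


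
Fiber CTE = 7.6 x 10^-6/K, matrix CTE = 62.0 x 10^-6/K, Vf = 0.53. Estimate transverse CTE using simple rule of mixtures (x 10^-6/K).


alpha_2 = alpha_f*Vf + alpha_m*(1-Vf) = 7.6*0.53 + 62.0*0.47 = 33.2 x 10^-6/K

33.2 x 10^-6/K


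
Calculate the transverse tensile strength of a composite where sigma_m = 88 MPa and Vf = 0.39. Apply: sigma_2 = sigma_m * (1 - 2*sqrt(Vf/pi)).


factor = 1 - 2*sqrt(0.39/pi) = 0.2953
sigma_2 = 88 * 0.2953 = 25.99 MPa

25.99 MPa


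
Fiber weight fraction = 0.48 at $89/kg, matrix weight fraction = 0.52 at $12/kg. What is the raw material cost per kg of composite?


Cost = cost_f*Wf + cost_m*Wm = 89*0.48 + 12*0.52 = $48.96/kg

$48.96/kg


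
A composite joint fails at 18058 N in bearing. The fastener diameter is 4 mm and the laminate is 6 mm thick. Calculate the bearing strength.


sigma_br = F/(d*h) = 18058/(4*6) = 752.4 MPa

752.4 MPa


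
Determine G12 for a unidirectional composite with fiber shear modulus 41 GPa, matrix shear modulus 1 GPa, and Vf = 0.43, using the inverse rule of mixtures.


1/G12 = Vf/Gf + (1-Vf)/Gm = 0.43/41 + 0.57/1
G12 = 1.72 GPa

1.72 GPa


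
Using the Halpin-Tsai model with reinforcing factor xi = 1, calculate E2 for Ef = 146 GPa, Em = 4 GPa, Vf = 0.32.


eta = (Ef/Em - 1)/(Ef/Em + xi) = (36.5 - 1)/(36.5 + 1) = 0.9467
E2 = Em*(1+xi*eta*Vf)/(1-eta*Vf) = 7.48 GPa

7.48 GPa


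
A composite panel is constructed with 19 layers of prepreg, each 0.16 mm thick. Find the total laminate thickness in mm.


h = n * t_ply = 19 * 0.16 = 3.04 mm

3.04 mm


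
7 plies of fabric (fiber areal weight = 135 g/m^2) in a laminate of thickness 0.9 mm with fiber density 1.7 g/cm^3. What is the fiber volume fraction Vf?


Vf = n * FAW / (rho_f * h * 1000) = 7 * 135 / (1.7 * 0.9 * 1000) = 0.6176

0.6176


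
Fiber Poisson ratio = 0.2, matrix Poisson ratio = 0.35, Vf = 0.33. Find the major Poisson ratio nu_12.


nu_12 = nu_f*Vf + nu_m*(1-Vf) = 0.2*0.33 + 0.35*0.67 = 0.3005

0.3005


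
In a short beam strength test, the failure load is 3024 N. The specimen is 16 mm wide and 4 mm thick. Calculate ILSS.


ILSS = 3F/(4bh) = 3*3024/(4*16*4) = 35.44 MPa

35.44 MPa


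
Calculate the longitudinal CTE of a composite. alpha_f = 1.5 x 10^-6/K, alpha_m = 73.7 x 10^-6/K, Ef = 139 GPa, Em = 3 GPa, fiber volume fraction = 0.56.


E1 = Ef*Vf + Em*(1-Vf) = 79.16
alpha_1 = (alpha_f*Ef*Vf + alpha_m*Em*(1-Vf))/E1 = 2.7 x 10^-6/K

2.7 x 10^-6/K


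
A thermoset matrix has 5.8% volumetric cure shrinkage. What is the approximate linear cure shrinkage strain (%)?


Linear shrinkage ≈ vol_shrink/3 = 5.8/3 = 1.933%

1.933%


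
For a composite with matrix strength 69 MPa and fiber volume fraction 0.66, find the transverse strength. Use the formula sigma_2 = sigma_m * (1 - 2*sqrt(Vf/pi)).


factor = 1 - 2*sqrt(0.66/pi) = 0.0833
sigma_2 = 69 * 0.0833 = 5.75 MPa

5.75 MPa


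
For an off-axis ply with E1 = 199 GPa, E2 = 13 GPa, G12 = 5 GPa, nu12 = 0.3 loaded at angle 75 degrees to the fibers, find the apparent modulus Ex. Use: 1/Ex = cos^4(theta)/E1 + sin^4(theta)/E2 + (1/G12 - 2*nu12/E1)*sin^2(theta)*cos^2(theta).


cos^4(75) = 0.004487, sin^4(75) = 0.870513, sin^2(75)*cos^2(75) = 0.0625
1/G12 - 2*nu12/E1 = 1/5 - 2*0.3/199 = 0.196985 GPa^-1
1/Ex = 0.004487/199 + 0.870513/13 + 0.196985*0.0625 = 0.0792966 GPa^-1
Ex = 12.61 GPa

12.61 GPa


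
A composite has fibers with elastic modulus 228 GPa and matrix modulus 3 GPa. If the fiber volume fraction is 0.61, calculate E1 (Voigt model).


E1 = Ef*Vf + Em*(1-Vf) = 228*0.61 + 3*0.39 = 140.25 GPa

140.25 GPa


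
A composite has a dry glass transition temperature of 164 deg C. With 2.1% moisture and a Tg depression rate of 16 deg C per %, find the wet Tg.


Tg_wet = Tg_dry - k*moisture = 164 - 16*2.1 = 130.4 deg C

130.4 deg C


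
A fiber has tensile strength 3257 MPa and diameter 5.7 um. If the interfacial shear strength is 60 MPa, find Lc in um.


Lc = sigma_f * d / (2 * tau_i) = 3257 * 5.7 / (2 * 60) = 154.7 um

154.7 um


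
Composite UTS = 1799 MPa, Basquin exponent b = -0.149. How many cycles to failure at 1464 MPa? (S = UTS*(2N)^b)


N = 0.5 * (S/UTS)^(1/b) = 0.5 * (1464/1799)^(1/-0.149) = 1.9933 cycles

1.9933 cycles


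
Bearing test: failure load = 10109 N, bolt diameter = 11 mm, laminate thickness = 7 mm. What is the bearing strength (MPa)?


sigma_br = F/(d*h) = 10109/(11*7) = 131.3 MPa

131.3 MPa


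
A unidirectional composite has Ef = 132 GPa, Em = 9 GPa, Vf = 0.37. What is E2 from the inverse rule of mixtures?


1/E2 = Vf/Ef + (1-Vf)/Em = 0.37/132 + 0.63/9
E2 = 13.74 GPa

13.74 GPa


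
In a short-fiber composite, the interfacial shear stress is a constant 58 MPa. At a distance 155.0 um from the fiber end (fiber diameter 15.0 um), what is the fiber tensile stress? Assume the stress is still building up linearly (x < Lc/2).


Force balance: sigma_f * (pi*d^2/4) = tau * (pi*d) * x  ->  sigma_f = 4 * tau * x / d
sigma_f = 4 * 58 * 155.0 / 15.0 = 2397.3 MPa

2397.3 MPa


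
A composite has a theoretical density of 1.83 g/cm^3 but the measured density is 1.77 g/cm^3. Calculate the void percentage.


Void% = (rho_theo - rho_actual)/rho_theo * 100 = (1.83 - 1.77)/1.83 * 100 = 3.28%

3.28%


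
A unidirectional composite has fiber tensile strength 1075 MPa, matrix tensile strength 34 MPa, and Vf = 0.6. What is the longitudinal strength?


sigma_1 = sigma_f*Vf + sigma_m*(1-Vf) = 1075*0.6 + 34*0.4 = 658.6 MPa

658.6 MPa


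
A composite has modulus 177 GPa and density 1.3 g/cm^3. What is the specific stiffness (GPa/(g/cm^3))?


Specific stiffness = E/rho = 177/1.3 = 136.2 GPa/(g/cm^3)

136.2 GPa/(g/cm^3)


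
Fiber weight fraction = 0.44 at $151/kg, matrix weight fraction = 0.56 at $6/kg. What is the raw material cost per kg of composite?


Cost = cost_f*Wf + cost_m*Wm = 151*0.44 + 6*0.56 = $69.8/kg

$69.8/kg


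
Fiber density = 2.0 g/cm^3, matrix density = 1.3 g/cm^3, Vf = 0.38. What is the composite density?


rho_c = rho_f*Vf + rho_m*(1-Vf) = 2.0*0.38 + 1.3*0.62 = 1.566 g/cm^3

1.566 g/cm^3


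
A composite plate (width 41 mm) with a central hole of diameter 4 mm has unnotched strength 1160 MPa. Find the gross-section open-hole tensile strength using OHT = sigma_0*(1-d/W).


OHT = sigma_0*(1-d/W) = 1160*(1-4/41) = 1046.8 MPa

1046.8 MPa


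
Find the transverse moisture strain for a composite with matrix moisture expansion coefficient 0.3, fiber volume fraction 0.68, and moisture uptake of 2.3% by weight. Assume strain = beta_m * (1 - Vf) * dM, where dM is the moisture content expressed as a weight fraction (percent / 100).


dM = 2.3/100 = 0.023
strain = beta_m * (1-Vf) * dM = 0.3 * 0.32 * 0.023 = 0.002208

0.002208


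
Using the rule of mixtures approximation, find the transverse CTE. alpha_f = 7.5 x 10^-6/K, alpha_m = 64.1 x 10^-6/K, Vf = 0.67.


alpha_2 = alpha_f*Vf + alpha_m*(1-Vf) = 7.5*0.67 + 64.1*0.33 = 26.2 x 10^-6/K

26.2 x 10^-6/K


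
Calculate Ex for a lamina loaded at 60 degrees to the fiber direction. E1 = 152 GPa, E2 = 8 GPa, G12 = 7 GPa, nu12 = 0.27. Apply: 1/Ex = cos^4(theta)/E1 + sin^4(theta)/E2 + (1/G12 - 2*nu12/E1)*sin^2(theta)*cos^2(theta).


cos^4(60) = 0.0625, sin^4(60) = 0.5625, sin^2(60)*cos^2(60) = 0.1875
1/G12 - 2*nu12/E1 = 1/7 - 2*0.27/152 = 0.139305 GPa^-1
1/Ex = 0.0625/152 + 0.5625/8 + 0.139305*0.1875 = 0.0968433 GPa^-1
Ex = 10.33 GPa

10.33 GPa


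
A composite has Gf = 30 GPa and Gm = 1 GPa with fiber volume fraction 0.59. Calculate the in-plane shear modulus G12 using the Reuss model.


1/G12 = Vf/Gf + (1-Vf)/Gm = 0.59/30 + 0.41/1
G12 = 2.33 GPa

2.33 GPa


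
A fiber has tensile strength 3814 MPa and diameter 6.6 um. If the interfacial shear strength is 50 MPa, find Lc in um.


Lc = sigma_f * d / (2 * tau_i) = 3814 * 6.6 / (2 * 50) = 251.7 um

251.7 um


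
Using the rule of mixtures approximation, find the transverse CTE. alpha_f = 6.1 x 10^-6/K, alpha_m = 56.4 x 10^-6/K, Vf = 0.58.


alpha_2 = alpha_f*Vf + alpha_m*(1-Vf) = 6.1*0.58 + 56.4*0.42 = 27.2 x 10^-6/K

27.2 x 10^-6/K


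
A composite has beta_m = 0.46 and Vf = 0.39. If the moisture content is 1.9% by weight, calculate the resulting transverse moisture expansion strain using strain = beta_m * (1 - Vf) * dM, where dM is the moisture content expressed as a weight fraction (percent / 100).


dM = 1.9/100 = 0.019
strain = beta_m * (1-Vf) * dM = 0.46 * 0.61 * 0.019 = 0.0053314

0.0053314


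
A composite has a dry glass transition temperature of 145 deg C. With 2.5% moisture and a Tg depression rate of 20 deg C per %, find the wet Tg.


Tg_wet = Tg_dry - k*moisture = 145 - 20*2.5 = 95.0 deg C

95.0 deg C


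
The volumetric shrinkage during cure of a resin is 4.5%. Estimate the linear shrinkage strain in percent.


Linear shrinkage ≈ vol_shrink/3 = 4.5/3 = 1.5%

1.5%


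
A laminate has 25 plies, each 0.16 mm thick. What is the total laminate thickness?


h = n * t_ply = 25 * 0.16 = 4.0 mm

4.0 mm


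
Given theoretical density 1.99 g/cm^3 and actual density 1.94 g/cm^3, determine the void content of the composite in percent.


Void% = (rho_theo - rho_actual)/rho_theo * 100 = (1.99 - 1.94)/1.99 * 100 = 2.51%

2.51%


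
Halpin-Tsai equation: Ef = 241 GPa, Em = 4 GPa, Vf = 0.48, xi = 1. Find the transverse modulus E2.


eta = (Ef/Em - 1)/(Ef/Em + xi) = (60.25 - 1)/(60.25 + 1) = 0.9673
E2 = Em*(1+xi*eta*Vf)/(1-eta*Vf) = 10.93 GPa

10.93 GPa


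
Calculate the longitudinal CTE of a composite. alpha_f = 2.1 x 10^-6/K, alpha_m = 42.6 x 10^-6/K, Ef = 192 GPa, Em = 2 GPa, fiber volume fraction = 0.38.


E1 = Ef*Vf + Em*(1-Vf) = 74.2
alpha_1 = (alpha_f*Ef*Vf + alpha_m*Em*(1-Vf))/E1 = 2.78 x 10^-6/K

2.78 x 10^-6/K


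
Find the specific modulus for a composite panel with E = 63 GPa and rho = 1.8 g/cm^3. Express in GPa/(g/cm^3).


Specific stiffness = E/rho = 63/1.8 = 35.0 GPa/(g/cm^3)

35.0 GPa/(g/cm^3)


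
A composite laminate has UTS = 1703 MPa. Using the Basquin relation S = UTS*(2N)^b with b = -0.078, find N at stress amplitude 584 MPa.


N = 0.5 * (S/UTS)^(1/b) = 0.5 * (584/1703)^(1/-0.078) = 454953.9616 cycles

454953.9616 cycles


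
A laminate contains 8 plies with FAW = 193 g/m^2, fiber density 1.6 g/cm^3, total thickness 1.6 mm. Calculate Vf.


Vf = n * FAW / (rho_f * h * 1000) = 8 * 193 / (1.6 * 1.6 * 1000) = 0.6031

0.6031


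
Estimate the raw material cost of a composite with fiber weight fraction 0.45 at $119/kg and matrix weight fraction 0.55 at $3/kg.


Cost = cost_f*Wf + cost_m*Wm = 119*0.45 + 3*0.55 = $55.2/kg

$55.2/kg


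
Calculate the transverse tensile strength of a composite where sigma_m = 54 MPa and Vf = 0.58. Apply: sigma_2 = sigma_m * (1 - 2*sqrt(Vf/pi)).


factor = 1 - 2*sqrt(0.58/pi) = 0.1407
sigma_2 = 54 * 0.1407 = 7.6 MPa

7.6 MPa


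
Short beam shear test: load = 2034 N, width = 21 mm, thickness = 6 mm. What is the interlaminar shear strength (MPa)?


ILSS = 3F/(4bh) = 3*2034/(4*21*6) = 12.11 MPa

12.11 MPa


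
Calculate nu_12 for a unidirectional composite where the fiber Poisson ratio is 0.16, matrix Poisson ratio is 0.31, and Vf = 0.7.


nu_12 = nu_f*Vf + nu_m*(1-Vf) = 0.16*0.7 + 0.31*0.3 = 0.205

0.205


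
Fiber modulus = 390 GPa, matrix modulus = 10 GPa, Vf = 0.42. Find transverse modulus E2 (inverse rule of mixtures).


1/E2 = Vf/Ef + (1-Vf)/Em = 0.42/390 + 0.58/10
E2 = 16.93 GPa

16.93 GPa


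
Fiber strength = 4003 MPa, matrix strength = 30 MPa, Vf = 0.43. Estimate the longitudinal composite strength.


sigma_1 = sigma_f*Vf + sigma_m*(1-Vf) = 4003*0.43 + 30*0.57 = 1738.4 MPa

1738.4 MPa


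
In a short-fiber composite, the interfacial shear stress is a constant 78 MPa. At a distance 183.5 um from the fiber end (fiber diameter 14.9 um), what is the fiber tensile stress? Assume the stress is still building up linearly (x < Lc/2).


Force balance: sigma_f * (pi*d^2/4) = tau * (pi*d) * x  ->  sigma_f = 4 * tau * x / d
sigma_f = 4 * 78 * 183.5 / 14.9 = 3842.4 MPa

3842.4 MPa


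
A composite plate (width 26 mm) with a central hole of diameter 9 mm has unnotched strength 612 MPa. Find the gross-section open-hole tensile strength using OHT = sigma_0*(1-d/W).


OHT = sigma_0*(1-d/W) = 612*(1-9/26) = 400.2 MPa

400.2 MPa


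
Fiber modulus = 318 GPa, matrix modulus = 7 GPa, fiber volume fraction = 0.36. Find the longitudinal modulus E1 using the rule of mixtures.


E1 = Ef*Vf + Em*(1-Vf) = 318*0.36 + 7*0.64 = 118.96 GPa

118.96 GPa


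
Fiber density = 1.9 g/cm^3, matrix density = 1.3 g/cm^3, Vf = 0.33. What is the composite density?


rho_c = rho_f*Vf + rho_m*(1-Vf) = 1.9*0.33 + 1.3*0.67 = 1.498 g/cm^3

1.498 g/cm^3


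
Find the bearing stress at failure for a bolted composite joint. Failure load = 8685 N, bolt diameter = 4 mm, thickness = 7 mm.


sigma_br = F/(d*h) = 8685/(4*7) = 310.2 MPa

310.2 MPa


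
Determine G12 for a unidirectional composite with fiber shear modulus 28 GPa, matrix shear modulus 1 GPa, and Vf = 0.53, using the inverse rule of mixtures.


1/G12 = Vf/Gf + (1-Vf)/Gm = 0.53/28 + 0.47/1
G12 = 2.05 GPa

2.05 GPa


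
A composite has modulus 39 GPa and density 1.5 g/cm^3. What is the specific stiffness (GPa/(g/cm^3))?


Specific stiffness = E/rho = 39/1.5 = 26.0 GPa/(g/cm^3)

26.0 GPa/(g/cm^3)


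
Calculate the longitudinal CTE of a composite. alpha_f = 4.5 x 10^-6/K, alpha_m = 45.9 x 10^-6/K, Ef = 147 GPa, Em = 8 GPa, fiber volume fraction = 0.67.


E1 = Ef*Vf + Em*(1-Vf) = 101.13
alpha_1 = (alpha_f*Ef*Vf + alpha_m*Em*(1-Vf))/E1 = 5.58 x 10^-6/K

5.58 x 10^-6/K


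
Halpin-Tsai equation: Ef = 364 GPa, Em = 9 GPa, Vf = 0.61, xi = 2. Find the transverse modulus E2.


eta = (Ef/Em - 1)/(Ef/Em + xi) = (40.4444 - 1)/(40.4444 + 2) = 0.9293
E2 = Em*(1+xi*eta*Vf)/(1-eta*Vf) = 44.34 GPa

44.34 GPa


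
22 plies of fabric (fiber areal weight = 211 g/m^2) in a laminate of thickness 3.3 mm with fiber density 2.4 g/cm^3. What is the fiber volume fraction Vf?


Vf = n * FAW / (rho_f * h * 1000) = 22 * 211 / (2.4 * 3.3 * 1000) = 0.5861

0.5861


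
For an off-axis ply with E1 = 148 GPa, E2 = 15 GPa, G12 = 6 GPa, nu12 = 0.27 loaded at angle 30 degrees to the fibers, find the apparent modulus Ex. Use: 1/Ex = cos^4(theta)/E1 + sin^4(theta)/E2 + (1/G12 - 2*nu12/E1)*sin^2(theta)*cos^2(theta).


cos^4(30) = 0.5625, sin^4(30) = 0.0625, sin^2(30)*cos^2(30) = 0.1875
1/G12 - 2*nu12/E1 = 1/6 - 2*0.27/148 = 0.163018 GPa^-1
1/Ex = 0.5625/148 + 0.0625/15 + 0.163018*0.1875 = 0.0385332 GPa^-1
Ex = 25.95 GPa

25.95 GPa


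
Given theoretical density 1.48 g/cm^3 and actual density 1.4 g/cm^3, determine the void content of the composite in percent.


Void% = (rho_theo - rho_actual)/rho_theo * 100 = (1.48 - 1.4)/1.48 * 100 = 5.41%

5.41%


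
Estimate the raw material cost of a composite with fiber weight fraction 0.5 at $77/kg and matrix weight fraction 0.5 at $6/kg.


Cost = cost_f*Wf + cost_m*Wm = 77*0.5 + 6*0.5 = $41.5/kg

$41.5/kg


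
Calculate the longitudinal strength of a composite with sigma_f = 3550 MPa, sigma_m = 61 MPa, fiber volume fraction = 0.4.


sigma_1 = sigma_f*Vf + sigma_m*(1-Vf) = 3550*0.4 + 61*0.6 = 1456.6 MPa

1456.6 MPa


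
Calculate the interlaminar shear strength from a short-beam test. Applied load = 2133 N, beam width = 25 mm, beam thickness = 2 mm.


ILSS = 3F/(4bh) = 3*2133/(4*25*2) = 32.0 MPa

32.0 MPa


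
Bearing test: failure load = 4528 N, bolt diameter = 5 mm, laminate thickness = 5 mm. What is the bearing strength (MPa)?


sigma_br = F/(d*h) = 4528/(5*5) = 181.1 MPa

181.1 MPa


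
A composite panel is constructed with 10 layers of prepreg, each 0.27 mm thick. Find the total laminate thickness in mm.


h = n * t_ply = 10 * 0.27 = 2.7 mm

2.7 mm


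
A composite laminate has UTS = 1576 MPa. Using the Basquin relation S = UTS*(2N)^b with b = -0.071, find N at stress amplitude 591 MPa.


N = 0.5 * (S/UTS)^(1/b) = 0.5 * (591/1576)^(1/-0.071) = 499493.2386 cycles

499493.2386 cycles


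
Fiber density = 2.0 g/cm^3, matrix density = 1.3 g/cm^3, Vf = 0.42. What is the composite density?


rho_c = rho_f*Vf + rho_m*(1-Vf) = 2.0*0.42 + 1.3*0.58 = 1.594 g/cm^3

1.594 g/cm^3


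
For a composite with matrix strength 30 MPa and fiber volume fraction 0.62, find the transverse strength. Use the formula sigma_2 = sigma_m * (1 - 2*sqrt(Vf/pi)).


factor = 1 - 2*sqrt(0.62/pi) = 0.1115
sigma_2 = 30 * 0.1115 = 3.35 MPa

3.35 MPa


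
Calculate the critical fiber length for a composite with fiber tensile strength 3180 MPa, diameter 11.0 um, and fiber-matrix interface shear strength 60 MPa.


Lc = sigma_f * d / (2 * tau_i) = 3180 * 11.0 / (2 * 60) = 291.5 um

291.5 um


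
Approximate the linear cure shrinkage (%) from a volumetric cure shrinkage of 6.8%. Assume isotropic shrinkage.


Linear shrinkage ≈ vol_shrink/3 = 6.8/3 = 2.267%

2.267%


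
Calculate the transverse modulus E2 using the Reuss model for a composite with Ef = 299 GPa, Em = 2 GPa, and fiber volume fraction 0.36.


1/E2 = Vf/Ef + (1-Vf)/Em = 0.36/299 + 0.64/2
E2 = 3.11 GPa

3.11 GPa


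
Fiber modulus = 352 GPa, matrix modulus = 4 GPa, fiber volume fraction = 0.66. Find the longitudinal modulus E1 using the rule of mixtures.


E1 = Ef*Vf + Em*(1-Vf) = 352*0.66 + 4*0.34 = 233.68 GPa

233.68 GPa


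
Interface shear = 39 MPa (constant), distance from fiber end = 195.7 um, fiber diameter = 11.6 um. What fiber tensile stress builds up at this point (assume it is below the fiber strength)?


Force balance: sigma_f * (pi*d^2/4) = tau * (pi*d) * x  ->  sigma_f = 4 * tau * x / d
sigma_f = 4 * 39 * 195.7 / 11.6 = 2631.8 MPa

2631.8 MPa


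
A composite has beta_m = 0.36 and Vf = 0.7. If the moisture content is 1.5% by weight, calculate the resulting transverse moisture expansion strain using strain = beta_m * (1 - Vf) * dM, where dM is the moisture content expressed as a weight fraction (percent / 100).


dM = 1.5/100 = 0.015
strain = beta_m * (1-Vf) * dM = 0.36 * 0.3 * 0.015 = 0.00162

0.00162


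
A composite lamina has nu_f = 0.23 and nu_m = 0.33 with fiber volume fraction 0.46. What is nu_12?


nu_12 = nu_f*Vf + nu_m*(1-Vf) = 0.23*0.46 + 0.33*0.54 = 0.284

0.284


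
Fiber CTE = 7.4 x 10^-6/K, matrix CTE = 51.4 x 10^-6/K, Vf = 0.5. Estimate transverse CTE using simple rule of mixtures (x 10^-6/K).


alpha_2 = alpha_f*Vf + alpha_m*(1-Vf) = 7.4*0.5 + 51.4*0.5 = 29.4 x 10^-6/K

29.4 x 10^-6/K


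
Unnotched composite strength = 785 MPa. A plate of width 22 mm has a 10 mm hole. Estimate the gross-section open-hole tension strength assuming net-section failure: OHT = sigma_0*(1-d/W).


OHT = sigma_0*(1-d/W) = 785*(1-10/22) = 428.2 MPa

428.2 MPa


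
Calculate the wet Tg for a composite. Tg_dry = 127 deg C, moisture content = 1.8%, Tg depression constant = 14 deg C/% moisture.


Tg_wet = Tg_dry - k*moisture = 127 - 14*1.8 = 101.8 deg C

101.8 deg C


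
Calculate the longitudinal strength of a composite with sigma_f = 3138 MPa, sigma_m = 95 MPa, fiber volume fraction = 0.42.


sigma_1 = sigma_f*Vf + sigma_m*(1-Vf) = 3138*0.42 + 95*0.58 = 1373.1 MPa

1373.1 MPa


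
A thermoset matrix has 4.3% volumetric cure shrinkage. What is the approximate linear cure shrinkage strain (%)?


Linear shrinkage ≈ vol_shrink/3 = 4.3/3 = 1.433%

1.433%


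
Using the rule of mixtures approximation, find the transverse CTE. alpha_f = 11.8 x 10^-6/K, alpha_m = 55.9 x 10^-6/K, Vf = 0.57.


alpha_2 = alpha_f*Vf + alpha_m*(1-Vf) = 11.8*0.57 + 55.9*0.43 = 30.8 x 10^-6/K

30.8 x 10^-6/K


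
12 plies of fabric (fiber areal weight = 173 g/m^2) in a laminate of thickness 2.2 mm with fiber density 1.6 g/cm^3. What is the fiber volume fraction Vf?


Vf = n * FAW / (rho_f * h * 1000) = 12 * 173 / (1.6 * 2.2 * 1000) = 0.5898

0.5898


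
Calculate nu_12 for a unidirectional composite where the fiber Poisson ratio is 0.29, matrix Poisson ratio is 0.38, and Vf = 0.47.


nu_12 = nu_f*Vf + nu_m*(1-Vf) = 0.29*0.47 + 0.38*0.53 = 0.3377

0.3377


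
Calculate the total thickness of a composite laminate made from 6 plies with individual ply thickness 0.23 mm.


h = n * t_ply = 6 * 0.23 = 1.38 mm

1.38 mm


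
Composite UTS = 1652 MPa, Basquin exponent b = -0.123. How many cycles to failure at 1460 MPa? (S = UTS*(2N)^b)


N = 0.5 * (S/UTS)^(1/b) = 0.5 * (1460/1652)^(1/-0.123) = 1.3652 cycles

1.3652 cycles


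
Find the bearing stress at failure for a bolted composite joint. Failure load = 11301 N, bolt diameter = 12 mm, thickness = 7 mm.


sigma_br = F/(d*h) = 11301/(12*7) = 134.5 MPa

134.5 MPa


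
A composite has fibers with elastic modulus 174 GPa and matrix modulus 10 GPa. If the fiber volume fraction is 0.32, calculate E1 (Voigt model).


E1 = Ef*Vf + Em*(1-Vf) = 174*0.32 + 10*0.68 = 62.48 GPa

62.48 GPa


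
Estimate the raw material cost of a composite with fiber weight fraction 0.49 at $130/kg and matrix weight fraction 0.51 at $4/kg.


Cost = cost_f*Wf + cost_m*Wm = 130*0.49 + 4*0.51 = $65.74/kg

$65.74/kg


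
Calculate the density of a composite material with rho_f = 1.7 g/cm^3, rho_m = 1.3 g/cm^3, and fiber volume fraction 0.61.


rho_c = rho_f*Vf + rho_m*(1-Vf) = 1.7*0.61 + 1.3*0.39 = 1.544 g/cm^3

1.544 g/cm^3


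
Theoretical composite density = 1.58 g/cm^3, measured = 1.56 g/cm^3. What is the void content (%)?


Void% = (rho_theo - rho_actual)/rho_theo * 100 = (1.58 - 1.56)/1.58 * 100 = 1.27%

1.27%


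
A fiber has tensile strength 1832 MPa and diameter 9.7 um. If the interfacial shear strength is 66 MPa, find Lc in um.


Lc = sigma_f * d / (2 * tau_i) = 1832 * 9.7 / (2 * 66) = 134.6 um

134.6 um


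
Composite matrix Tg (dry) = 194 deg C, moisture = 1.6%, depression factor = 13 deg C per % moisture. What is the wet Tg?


Tg_wet = Tg_dry - k*moisture = 194 - 13*1.6 = 173.2 deg C

173.2 deg C


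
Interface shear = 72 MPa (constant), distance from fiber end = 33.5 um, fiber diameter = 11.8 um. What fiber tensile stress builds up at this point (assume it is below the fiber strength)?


Force balance: sigma_f * (pi*d^2/4) = tau * (pi*d) * x  ->  sigma_f = 4 * tau * x / d
sigma_f = 4 * 72 * 33.5 / 11.8 = 817.6 MPa

817.6 MPa


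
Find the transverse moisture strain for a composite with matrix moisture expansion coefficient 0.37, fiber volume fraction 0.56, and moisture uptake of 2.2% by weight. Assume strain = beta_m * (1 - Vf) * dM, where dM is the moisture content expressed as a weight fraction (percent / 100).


dM = 2.2/100 = 0.022
strain = beta_m * (1-Vf) * dM = 0.37 * 0.44 * 0.022 = 0.0035816

0.0035816


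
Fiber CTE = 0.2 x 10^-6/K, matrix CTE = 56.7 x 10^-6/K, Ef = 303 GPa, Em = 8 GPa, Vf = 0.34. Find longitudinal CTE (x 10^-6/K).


E1 = Ef*Vf + Em*(1-Vf) = 108.3
alpha_1 = (alpha_f*Ef*Vf + alpha_m*Em*(1-Vf))/E1 = 2.95 x 10^-6/K

2.95 x 10^-6/K


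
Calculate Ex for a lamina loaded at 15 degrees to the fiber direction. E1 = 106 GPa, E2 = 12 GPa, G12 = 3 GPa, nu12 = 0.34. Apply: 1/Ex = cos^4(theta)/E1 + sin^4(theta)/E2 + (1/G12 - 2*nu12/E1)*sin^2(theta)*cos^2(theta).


cos^4(15) = 0.870513, sin^4(15) = 0.004487, sin^2(15)*cos^2(15) = 0.0625
1/G12 - 2*nu12/E1 = 1/3 - 2*0.34/106 = 0.326918 GPa^-1
1/Ex = 0.870513/106 + 0.004487/12 + 0.326918*0.0625 = 0.0290187 GPa^-1
Ex = 34.46 GPa

34.46 GPa


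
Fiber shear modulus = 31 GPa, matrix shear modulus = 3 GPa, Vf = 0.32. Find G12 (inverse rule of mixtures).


1/G12 = Vf/Gf + (1-Vf)/Gm = 0.32/31 + 0.68/3
G12 = 4.22 GPa

4.22 GPa


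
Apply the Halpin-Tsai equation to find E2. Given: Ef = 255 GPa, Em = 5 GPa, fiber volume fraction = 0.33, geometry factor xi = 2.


eta = (Ef/Em - 1)/(Ef/Em + xi) = (51.0 - 1)/(51.0 + 2) = 0.9434
E2 = Em*(1+xi*eta*Vf)/(1-eta*Vf) = 11.78 GPa

11.78 GPa


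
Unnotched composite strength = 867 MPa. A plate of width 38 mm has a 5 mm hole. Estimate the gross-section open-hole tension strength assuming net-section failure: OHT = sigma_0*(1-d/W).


OHT = sigma_0*(1-d/W) = 867*(1-5/38) = 752.9 MPa

752.9 MPa


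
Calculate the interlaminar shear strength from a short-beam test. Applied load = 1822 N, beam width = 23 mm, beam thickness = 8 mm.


ILSS = 3F/(4bh) = 3*1822/(4*23*8) = 7.43 MPa

7.43 MPa


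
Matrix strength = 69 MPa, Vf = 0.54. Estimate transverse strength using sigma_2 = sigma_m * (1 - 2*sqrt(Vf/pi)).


factor = 1 - 2*sqrt(0.54/pi) = 0.1708
sigma_2 = 69 * 0.1708 = 11.79 MPa

11.79 MPa


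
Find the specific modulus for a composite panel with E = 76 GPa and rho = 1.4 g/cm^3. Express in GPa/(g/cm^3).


Specific stiffness = E/rho = 76/1.4 = 54.3 GPa/(g/cm^3)

54.3 GPa/(g/cm^3)


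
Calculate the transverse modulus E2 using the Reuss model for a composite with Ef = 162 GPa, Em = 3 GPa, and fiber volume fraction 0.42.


1/E2 = Vf/Ef + (1-Vf)/Em = 0.42/162 + 0.58/3
E2 = 5.1 GPa

5.1 GPa


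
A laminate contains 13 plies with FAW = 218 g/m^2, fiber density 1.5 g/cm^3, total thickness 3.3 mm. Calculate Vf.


Vf = n * FAW / (rho_f * h * 1000) = 13 * 218 / (1.5 * 3.3 * 1000) = 0.5725

0.5725


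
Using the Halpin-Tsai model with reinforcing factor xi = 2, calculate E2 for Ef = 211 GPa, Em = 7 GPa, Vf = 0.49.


eta = (Ef/Em - 1)/(Ef/Em + xi) = (30.1429 - 1)/(30.1429 + 2) = 0.9067
E2 = Em*(1+xi*eta*Vf)/(1-eta*Vf) = 23.79 GPa

23.79 GPa


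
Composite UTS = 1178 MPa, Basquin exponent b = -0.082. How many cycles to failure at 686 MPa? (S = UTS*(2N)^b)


N = 0.5 * (S/UTS)^(1/b) = 0.5 * (686/1178)^(1/-0.082) = 365.2943 cycles

365.2943 cycles


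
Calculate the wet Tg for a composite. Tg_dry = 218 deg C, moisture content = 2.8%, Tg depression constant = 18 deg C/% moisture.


Tg_wet = Tg_dry - k*moisture = 218 - 18*2.8 = 167.6 deg C

167.6 deg C


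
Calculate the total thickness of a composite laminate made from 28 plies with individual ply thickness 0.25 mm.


h = n * t_ply = 28 * 0.25 = 7.0 mm

7.0 mm


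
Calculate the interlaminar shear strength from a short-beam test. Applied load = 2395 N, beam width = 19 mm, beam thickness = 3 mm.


ILSS = 3F/(4bh) = 3*2395/(4*19*3) = 31.51 MPa

31.51 MPa


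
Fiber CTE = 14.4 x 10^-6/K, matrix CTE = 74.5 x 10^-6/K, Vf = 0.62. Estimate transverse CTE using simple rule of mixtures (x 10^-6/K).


alpha_2 = alpha_f*Vf + alpha_m*(1-Vf) = 14.4*0.62 + 74.5*0.38 = 37.2 x 10^-6/K

37.2 x 10^-6/K


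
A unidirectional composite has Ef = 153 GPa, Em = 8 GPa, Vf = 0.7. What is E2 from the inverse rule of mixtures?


1/E2 = Vf/Ef + (1-Vf)/Em = 0.7/153 + 0.3/8
E2 = 23.77 GPa

23.77 GPa


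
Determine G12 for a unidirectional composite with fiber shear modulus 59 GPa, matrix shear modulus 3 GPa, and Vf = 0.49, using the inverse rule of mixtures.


1/G12 = Vf/Gf + (1-Vf)/Gm = 0.49/59 + 0.51/3
G12 = 5.61 GPa

5.61 GPa


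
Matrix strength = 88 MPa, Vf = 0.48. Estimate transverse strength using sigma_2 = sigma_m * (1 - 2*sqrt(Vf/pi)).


factor = 1 - 2*sqrt(0.48/pi) = 0.2182
sigma_2 = 88 * 0.2182 = 19.2 MPa

19.2 MPa


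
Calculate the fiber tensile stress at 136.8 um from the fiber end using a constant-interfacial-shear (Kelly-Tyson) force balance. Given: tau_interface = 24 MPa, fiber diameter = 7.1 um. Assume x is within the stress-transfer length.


Force balance: sigma_f * (pi*d^2/4) = tau * (pi*d) * x  ->  sigma_f = 4 * tau * x / d
sigma_f = 4 * 24 * 136.8 / 7.1 = 1849.7 MPa

1849.7 MPa


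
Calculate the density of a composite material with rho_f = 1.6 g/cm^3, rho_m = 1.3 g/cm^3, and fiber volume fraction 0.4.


rho_c = rho_f*Vf + rho_m*(1-Vf) = 1.6*0.4 + 1.3*0.6 = 1.42 g/cm^3

1.42 g/cm^3


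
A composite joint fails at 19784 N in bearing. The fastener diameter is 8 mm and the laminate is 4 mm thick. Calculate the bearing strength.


sigma_br = F/(d*h) = 19784/(8*4) = 618.3 MPa

618.3 MPa


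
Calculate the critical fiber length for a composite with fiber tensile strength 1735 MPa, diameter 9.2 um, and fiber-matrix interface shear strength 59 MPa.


Lc = sigma_f * d / (2 * tau_i) = 1735 * 9.2 / (2 * 59) = 135.3 um

135.3 um


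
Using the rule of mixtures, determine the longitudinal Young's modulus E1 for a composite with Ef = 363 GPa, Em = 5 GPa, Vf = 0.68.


E1 = Ef*Vf + Em*(1-Vf) = 363*0.68 + 5*0.32 = 248.44 GPa

248.44 GPa


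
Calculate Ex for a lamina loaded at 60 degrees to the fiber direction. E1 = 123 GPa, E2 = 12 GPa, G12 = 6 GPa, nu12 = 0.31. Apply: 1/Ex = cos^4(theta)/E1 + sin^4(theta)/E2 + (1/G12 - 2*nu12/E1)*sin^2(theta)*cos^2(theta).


cos^4(60) = 0.0625, sin^4(60) = 0.5625, sin^2(60)*cos^2(60) = 0.1875
1/G12 - 2*nu12/E1 = 1/6 - 2*0.31/123 = 0.161626 GPa^-1
1/Ex = 0.0625/123 + 0.5625/12 + 0.161626*0.1875 = 0.077688 GPa^-1
Ex = 12.87 GPa

12.87 GPa


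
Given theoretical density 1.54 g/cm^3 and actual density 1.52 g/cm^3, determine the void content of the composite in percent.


Void% = (rho_theo - rho_actual)/rho_theo * 100 = (1.54 - 1.52)/1.54 * 100 = 1.3%

1.3%


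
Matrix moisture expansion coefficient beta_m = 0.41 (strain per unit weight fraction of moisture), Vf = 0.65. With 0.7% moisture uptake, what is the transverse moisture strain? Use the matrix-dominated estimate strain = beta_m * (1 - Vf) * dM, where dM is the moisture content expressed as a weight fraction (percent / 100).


dM = 0.7/100 = 0.007
strain = beta_m * (1-Vf) * dM = 0.41 * 0.35 * 0.007 = 0.0010045

0.0010045


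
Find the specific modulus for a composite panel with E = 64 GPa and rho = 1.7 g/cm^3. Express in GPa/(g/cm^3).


Specific stiffness = E/rho = 64/1.7 = 37.6 GPa/(g/cm^3)

37.6 GPa/(g/cm^3)


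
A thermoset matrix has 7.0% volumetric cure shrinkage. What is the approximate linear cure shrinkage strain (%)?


Linear shrinkage ≈ vol_shrink/3 = 7.0/3 = 2.333%

2.333%


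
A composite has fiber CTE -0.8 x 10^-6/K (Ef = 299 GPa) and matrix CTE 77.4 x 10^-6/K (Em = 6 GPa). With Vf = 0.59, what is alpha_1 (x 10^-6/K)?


E1 = Ef*Vf + Em*(1-Vf) = 178.87
alpha_1 = (alpha_f*Ef*Vf + alpha_m*Em*(1-Vf))/E1 = 0.28 x 10^-6/K

0.28 x 10^-6/K


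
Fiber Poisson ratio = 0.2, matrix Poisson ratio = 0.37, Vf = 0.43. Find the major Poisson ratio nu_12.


nu_12 = nu_f*Vf + nu_m*(1-Vf) = 0.2*0.43 + 0.37*0.57 = 0.2969

0.2969


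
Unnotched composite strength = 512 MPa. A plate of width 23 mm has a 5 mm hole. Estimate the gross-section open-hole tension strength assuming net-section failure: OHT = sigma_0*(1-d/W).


OHT = sigma_0*(1-d/W) = 512*(1-5/23) = 400.7 MPa

400.7 MPa


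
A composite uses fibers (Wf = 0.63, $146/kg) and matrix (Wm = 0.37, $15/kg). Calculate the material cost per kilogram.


Cost = cost_f*Wf + cost_m*Wm = 146*0.63 + 15*0.37 = $97.53/kg

$97.53/kg


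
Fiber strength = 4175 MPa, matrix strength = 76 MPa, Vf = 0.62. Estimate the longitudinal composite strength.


sigma_1 = sigma_f*Vf + sigma_m*(1-Vf) = 4175*0.62 + 76*0.38 = 2617.4 MPa

2617.4 MPa


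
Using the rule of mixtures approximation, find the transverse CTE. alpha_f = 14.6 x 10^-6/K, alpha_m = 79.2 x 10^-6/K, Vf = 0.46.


alpha_2 = alpha_f*Vf + alpha_m*(1-Vf) = 14.6*0.46 + 79.2*0.54 = 49.5 x 10^-6/K

49.5 x 10^-6/K


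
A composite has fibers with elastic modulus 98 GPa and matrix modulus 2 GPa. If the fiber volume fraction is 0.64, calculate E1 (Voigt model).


E1 = Ef*Vf + Em*(1-Vf) = 98*0.64 + 2*0.36 = 63.44 GPa

63.44 GPa


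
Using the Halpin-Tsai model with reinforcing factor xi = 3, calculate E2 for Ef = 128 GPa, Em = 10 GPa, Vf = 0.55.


eta = (Ef/Em - 1)/(Ef/Em + xi) = (12.8 - 1)/(12.8 + 3) = 0.7468
E2 = Em*(1+xi*eta*Vf)/(1-eta*Vf) = 37.88 GPa

37.88 GPa


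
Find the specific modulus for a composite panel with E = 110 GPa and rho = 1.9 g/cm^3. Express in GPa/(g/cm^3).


Specific stiffness = E/rho = 110/1.9 = 57.9 GPa/(g/cm^3)

57.9 GPa/(g/cm^3)


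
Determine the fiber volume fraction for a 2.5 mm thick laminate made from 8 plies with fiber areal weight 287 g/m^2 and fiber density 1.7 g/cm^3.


Vf = n * FAW / (rho_f * h * 1000) = 8 * 287 / (1.7 * 2.5 * 1000) = 0.5402

0.5402


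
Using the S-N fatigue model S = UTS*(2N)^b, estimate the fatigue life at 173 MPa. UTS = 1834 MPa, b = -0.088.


N = 0.5 * (S/UTS)^(1/b) = 0.5 * (173/1834)^(1/-0.088) = 2.2424e+11 cycles

2.2424e+11 cycles


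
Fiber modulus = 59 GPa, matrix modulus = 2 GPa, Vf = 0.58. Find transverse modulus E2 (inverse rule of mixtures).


1/E2 = Vf/Ef + (1-Vf)/Em = 0.58/59 + 0.42/2
E2 = 4.55 GPa

4.55 GPa


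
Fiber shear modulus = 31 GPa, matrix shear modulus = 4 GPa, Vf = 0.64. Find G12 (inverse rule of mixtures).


1/G12 = Vf/Gf + (1-Vf)/Gm = 0.64/31 + 0.36/4
G12 = 9.04 GPa

9.04 GPa


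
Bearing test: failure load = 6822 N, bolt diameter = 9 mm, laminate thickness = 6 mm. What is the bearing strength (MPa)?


sigma_br = F/(d*h) = 6822/(9*6) = 126.3 MPa

126.3 MPa


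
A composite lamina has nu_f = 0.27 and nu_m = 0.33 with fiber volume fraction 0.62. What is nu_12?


nu_12 = nu_f*Vf + nu_m*(1-Vf) = 0.27*0.62 + 0.33*0.38 = 0.2928

0.2928


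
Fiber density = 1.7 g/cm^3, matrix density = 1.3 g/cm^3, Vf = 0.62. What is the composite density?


rho_c = rho_f*Vf + rho_m*(1-Vf) = 1.7*0.62 + 1.3*0.38 = 1.548 g/cm^3

1.548 g/cm^3


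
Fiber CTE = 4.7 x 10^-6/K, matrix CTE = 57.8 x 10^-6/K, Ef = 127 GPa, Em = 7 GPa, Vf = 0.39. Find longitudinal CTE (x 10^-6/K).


E1 = Ef*Vf + Em*(1-Vf) = 53.8
alpha_1 = (alpha_f*Ef*Vf + alpha_m*Em*(1-Vf))/E1 = 8.91 x 10^-6/K

8.91 x 10^-6/K


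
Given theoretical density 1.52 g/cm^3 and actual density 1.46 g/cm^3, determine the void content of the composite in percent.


Void% = (rho_theo - rho_actual)/rho_theo * 100 = (1.52 - 1.46)/1.52 * 100 = 3.95%

3.95%


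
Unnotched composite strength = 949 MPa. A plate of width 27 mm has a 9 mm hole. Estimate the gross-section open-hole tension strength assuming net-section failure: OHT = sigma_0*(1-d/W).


OHT = sigma_0*(1-d/W) = 949*(1-9/27) = 632.7 MPa

632.7 MPa


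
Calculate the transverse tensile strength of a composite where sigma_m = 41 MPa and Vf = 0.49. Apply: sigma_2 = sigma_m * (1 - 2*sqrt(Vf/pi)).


factor = 1 - 2*sqrt(0.49/pi) = 0.2101
sigma_2 = 41 * 0.2101 = 8.62 MPa

8.62 MPa


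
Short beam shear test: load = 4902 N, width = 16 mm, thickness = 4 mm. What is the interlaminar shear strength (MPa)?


ILSS = 3F/(4bh) = 3*4902/(4*16*4) = 57.45 MPa

57.45 MPa


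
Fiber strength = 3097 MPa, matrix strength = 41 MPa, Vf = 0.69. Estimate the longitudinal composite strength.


sigma_1 = sigma_f*Vf + sigma_m*(1-Vf) = 3097*0.69 + 41*0.31 = 2149.6 MPa

2149.6 MPa
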